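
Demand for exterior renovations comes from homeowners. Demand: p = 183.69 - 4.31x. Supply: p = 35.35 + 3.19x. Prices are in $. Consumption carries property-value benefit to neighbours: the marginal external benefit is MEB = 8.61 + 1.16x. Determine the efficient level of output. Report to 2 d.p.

x* = 24.76

Social marginal benefit = demand + MEB = 192.30 - 3.15x.
Set SMB = MC: 192.30 - 3.15x = 35.35 + 3.19x → x* = 24.7555.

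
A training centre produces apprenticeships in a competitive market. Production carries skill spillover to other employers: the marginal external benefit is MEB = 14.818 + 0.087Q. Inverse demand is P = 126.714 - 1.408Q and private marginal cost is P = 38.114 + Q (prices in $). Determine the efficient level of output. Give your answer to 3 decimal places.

Social marginal cost = private MC − MEB = 23.296 + 0.913Q.
Set SMC = demand: 23.296 + 0.913Q = 126.714 - 1.408Q → Q* = 44.5575.

Q* = 44.558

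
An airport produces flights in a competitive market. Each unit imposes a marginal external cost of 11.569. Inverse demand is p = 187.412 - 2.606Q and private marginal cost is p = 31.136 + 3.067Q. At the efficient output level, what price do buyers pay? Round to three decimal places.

P = 120.938

Social marginal cost = private MC + MEC = 42.705 + 3.067Q.
Set SMC = demand: 42.705 + 3.067Q = 187.412 - 2.606Q → Q* = 25.5080.
Consumer price on the demand curve at Q*: 187.412 − 2.606×25.5080 = 120.9382.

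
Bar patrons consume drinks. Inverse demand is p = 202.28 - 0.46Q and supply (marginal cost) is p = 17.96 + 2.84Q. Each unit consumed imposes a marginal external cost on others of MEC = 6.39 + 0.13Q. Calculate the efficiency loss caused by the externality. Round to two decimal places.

DWL = 27.17

Market equilibrium (private): 17.96 + 2.84Q = 202.28 - 0.46Q → Q_m = 55.8545.
Social marginal benefit = demand − MEC = 195.89 - 0.59Q.
Set SMB = MC: 195.89 - 0.59Q = 17.96 + 2.84Q → Q* = 51.8746.
The loss is the area between SMB and MC from Q* to Q_m; with linear curves that's a triangle of height MEC(Q_m).
DWL = ½ × 3.9799 × 13.6511 = 27.1650.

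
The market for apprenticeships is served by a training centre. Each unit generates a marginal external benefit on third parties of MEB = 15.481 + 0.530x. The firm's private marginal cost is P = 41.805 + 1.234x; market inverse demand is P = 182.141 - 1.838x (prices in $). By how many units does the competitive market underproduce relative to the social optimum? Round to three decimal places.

Market equilibrium (private): 41.805 + 1.234x = 182.141 - 1.838x → x_m = 45.6823.
Social marginal cost = private MC − MEB = 26.324 + 0.704x.
Set SMC = demand: 26.324 + 0.704x = 182.141 - 1.838x → x* = 61.2970.
Gap = |45.6823 − 61.2970| = 15.6147.

15.615 units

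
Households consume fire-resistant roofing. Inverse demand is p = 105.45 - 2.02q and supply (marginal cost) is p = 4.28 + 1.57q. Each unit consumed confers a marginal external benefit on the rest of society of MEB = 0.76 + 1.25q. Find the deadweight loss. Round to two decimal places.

Market equilibrium (private): 4.28 + 1.57q = 105.45 - 2.02q → q_m = 28.1811.
Social marginal benefit = demand + MEB = 106.21 - 0.77q.
Set SMB = MC: 106.21 - 0.77q = 4.28 + 1.57q → q* = 43.5598.
Height of the DWL triangle at q_m is SMB(q_m) − MC(q_m) = MEB(q_m) = 35.9863.
DWL = ½ × 15.3787 × 35.9863 = 276.7113.

DWL = 276.71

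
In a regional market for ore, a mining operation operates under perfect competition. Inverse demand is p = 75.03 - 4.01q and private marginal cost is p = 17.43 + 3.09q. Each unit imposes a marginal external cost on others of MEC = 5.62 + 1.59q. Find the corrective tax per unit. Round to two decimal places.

Social marginal cost = private MC + MEC = 23.05 + 4.68q.
Set SMC = demand: 23.05 + 4.68q = 75.03 - 4.01q → q* = 5.9816.
The Pigouvian tax equals MEC at q*: 5.62 + 1.59×5.9816 = 15.1307.

tax = 15.13 per unit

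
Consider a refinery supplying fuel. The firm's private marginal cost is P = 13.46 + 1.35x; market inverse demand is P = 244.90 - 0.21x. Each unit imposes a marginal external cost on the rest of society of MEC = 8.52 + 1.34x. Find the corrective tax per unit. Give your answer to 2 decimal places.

tax = 111.52 per unit

Social marginal cost = private MC + MEC = 21.98 + 2.69x.
Set SMC = demand: 21.98 + 2.69x = 244.90 - 0.21x → x* = 76.8690.
The Pigouvian tax equals MEC at x*: 8.52 + 1.34×76.8690 = 111.5245.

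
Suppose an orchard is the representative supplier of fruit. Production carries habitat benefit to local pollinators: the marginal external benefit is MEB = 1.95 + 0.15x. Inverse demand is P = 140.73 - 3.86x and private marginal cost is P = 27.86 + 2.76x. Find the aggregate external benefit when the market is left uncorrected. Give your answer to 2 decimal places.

Market equilibrium (private): 27.86 + 2.76x = 140.73 - 3.86x → x_m = 17.0498.
Total external benefit = ∫₀^{x_m} (1.95 + 0.15x) dx = 1.95×17.0498 + ½×0.15×17.0498² = 55.0493.

55.05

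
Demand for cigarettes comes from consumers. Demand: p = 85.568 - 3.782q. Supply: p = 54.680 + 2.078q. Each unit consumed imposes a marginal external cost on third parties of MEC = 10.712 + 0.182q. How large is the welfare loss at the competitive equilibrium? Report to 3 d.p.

Market equilibrium (private): 54.680 + 2.078q = 85.568 - 3.782q → q_m = 5.2710.
Social marginal benefit = demand − MEC = 74.856 - 3.964q.
Set SMB = MC: 74.856 - 3.964q = 54.680 + 2.078q → q* = 3.3393.
Between q* and q_m the wedge MC − SMB runs linearly from 0 to MEC(q_m), so the loss is a triangle.
DWL = ½ × 1.9317 × 11.6713 = 11.2727.

DWL = 11.273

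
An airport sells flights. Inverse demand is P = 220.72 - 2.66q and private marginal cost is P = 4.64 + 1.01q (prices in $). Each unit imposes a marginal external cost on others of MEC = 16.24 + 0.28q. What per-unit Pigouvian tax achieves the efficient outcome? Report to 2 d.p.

Social marginal cost = private MC + MEC = 20.88 + 1.29q.
Set SMC = demand: 20.88 + 1.29q = 220.72 - 2.66q → q* = 50.5924.
The Pigouvian tax equals MEC at q*: 16.24 + 0.28×50.5924 = 30.4059.

tax = $30.41 per unit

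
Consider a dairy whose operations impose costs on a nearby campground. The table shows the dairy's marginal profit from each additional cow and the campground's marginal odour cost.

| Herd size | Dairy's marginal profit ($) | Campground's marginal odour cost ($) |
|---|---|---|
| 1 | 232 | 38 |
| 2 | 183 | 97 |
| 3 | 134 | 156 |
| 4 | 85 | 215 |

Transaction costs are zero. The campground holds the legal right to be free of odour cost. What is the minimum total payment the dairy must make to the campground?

$135

Efficient level: marginal profit ≥ marginal odour cost through level 2, so k* = 2.
With the campground holding the right, the dairy must at least compensate total damage at k*: 38 + 97 = 135.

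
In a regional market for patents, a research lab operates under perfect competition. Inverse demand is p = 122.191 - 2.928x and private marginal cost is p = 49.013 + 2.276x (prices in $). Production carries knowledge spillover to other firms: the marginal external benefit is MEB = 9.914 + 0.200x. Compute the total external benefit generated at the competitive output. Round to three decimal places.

Market equilibrium (private): 49.013 + 2.276x = 122.191 - 2.928x → x_m = 14.0619.
Total external benefit = ∫₀^{x_m} (9.914 + 0.200x) dx = 9.914×14.0619 + ½×0.200×14.0619² = 159.1834.

$159.183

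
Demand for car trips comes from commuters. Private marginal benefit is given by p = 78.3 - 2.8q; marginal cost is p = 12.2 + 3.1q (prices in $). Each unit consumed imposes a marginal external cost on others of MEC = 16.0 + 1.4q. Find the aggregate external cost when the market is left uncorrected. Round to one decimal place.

Market equilibrium (private): 12.2 + 3.1q = 78.3 - 2.8q → q_m = 11.2034.
Total external cost = ∫₀^{q_m} (16.0 + 1.4q) dq = 16.0×11.2034 + ½×1.4×11.2034² = 267.1157.

$267.1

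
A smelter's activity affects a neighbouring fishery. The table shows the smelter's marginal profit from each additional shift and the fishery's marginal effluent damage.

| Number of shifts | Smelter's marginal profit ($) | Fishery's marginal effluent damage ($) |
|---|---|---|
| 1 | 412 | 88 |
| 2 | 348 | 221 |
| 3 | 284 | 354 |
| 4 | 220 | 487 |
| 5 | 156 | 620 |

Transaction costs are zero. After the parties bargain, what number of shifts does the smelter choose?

2

Bargaining reaches the level where marginal profit last exceeds marginal effluent damage.
That holds through level 2 (348 ≥ 221) but not at 3 (284 < 354).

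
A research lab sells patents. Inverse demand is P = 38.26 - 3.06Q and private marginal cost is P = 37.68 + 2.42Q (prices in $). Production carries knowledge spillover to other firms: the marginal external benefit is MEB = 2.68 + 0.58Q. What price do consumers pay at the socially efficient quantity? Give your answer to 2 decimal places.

P = $36.22

Social marginal cost = private MC − MEB = 35.00 + 1.84Q.
Set SMC = demand: 35.00 + 1.84Q = 38.26 - 3.06Q → Q* = 0.6653.
Consumer price on the demand curve at Q*: 38.26 − 3.06×0.6653 = 36.2242.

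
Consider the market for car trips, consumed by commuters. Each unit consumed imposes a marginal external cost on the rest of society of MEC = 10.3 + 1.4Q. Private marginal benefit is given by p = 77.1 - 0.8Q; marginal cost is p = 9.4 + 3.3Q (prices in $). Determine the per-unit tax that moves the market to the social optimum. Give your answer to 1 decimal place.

tax = $24.9 per unit

Social marginal benefit = demand − MEC = 66.8 - 2.2Q.
Set SMB = MC: 66.8 - 2.2Q = 9.4 + 3.3Q → Q* = 10.4364.
The Pigouvian tax equals MEC at Q*: 10.3 + 1.4×10.4364 = 24.9110.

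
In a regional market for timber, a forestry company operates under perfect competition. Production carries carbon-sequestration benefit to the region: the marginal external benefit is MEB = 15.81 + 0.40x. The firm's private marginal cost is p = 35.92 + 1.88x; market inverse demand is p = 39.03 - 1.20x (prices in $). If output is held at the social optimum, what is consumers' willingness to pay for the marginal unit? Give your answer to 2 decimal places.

P = $30.56

Social marginal cost = private MC − MEB = 20.11 + 1.48x.
Set SMC = demand: 20.11 + 1.48x = 39.03 - 1.20x → x* = 7.0597.
Consumer price on the demand curve at x*: 39.03 − 1.20×7.0597 = 30.5584.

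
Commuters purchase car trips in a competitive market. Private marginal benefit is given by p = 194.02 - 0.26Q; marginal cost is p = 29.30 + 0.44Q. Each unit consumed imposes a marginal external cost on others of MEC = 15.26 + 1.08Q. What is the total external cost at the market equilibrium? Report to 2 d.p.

Market equilibrium (private): 29.30 + 0.44Q = 194.02 - 0.26Q → Q_m = 235.3143.
Total external cost = ∫₀^{Q_m} (15.26 + 1.08Q) dQ = 15.26×235.3143 + ½×1.08×235.3143² = 33492.2189.

33492.22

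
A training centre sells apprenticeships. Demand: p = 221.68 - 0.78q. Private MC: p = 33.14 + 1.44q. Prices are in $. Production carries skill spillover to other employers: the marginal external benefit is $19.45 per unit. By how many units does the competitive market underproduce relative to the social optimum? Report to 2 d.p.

Market equilibrium (private): 33.14 + 1.44q = 221.68 - 0.78q → q_m = 84.9279.
Social marginal cost = private MC − MEB = 13.69 + 1.44q.
Set SMC = demand: 13.69 + 1.44q = 221.68 - 0.78q → q* = 93.6892.
Gap = |84.9279 − 93.6892| = 8.7613.

8.76 units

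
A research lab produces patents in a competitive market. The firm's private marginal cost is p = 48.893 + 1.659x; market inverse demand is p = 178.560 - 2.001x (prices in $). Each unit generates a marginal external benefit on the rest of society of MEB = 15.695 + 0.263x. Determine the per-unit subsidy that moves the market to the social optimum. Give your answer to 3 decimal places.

subsidy = $26.949 per unit

Social marginal cost = private MC − MEB = 33.198 + 1.396x.
Set SMC = demand: 33.198 + 1.396x = 178.560 - 2.001x → x* = 42.7913.
The Pigouvian subsidy equals MEB at x*: 15.695 + 0.263×42.7913 = 26.9491.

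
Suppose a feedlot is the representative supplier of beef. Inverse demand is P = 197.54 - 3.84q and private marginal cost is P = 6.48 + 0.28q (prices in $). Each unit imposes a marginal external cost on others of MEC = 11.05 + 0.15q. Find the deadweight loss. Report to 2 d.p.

Market equilibrium (private): 6.48 + 0.28q = 197.54 - 3.84q → q_m = 46.3738.
Social marginal cost = private MC + MEC = 17.53 + 0.43q.
Set SMC = demand: 17.53 + 0.43q = 197.54 - 3.84q → q* = 42.1569.
Between q* and q_m the wedge SMC − demand runs linearly from 0 to MEC(q_m), so the loss is a triangle.
DWL = ½ × 4.2169 × 18.0061 = 37.9650.

DWL = $37.96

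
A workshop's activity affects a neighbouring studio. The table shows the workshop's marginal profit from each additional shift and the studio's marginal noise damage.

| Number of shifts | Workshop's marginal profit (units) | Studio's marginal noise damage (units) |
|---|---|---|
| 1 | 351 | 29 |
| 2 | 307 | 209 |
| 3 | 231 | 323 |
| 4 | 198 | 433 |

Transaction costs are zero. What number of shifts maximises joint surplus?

2

Bargaining reaches the level where marginal profit last exceeds marginal noise damage.
That holds through level 2 (307 ≥ 209) but not at 3 (231 < 323).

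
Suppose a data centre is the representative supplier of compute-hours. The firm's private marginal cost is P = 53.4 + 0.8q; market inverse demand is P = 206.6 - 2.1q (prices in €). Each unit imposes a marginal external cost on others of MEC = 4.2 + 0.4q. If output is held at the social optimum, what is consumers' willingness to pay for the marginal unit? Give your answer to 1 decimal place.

Social marginal cost = private MC + MEC = 57.6 + 1.2q.
Set SMC = demand: 57.6 + 1.2q = 206.6 - 2.1q → q* = 45.1515.
Consumer price on the demand curve at q*: 206.6 − 2.1×45.1515 = 111.7819.

P = €111.8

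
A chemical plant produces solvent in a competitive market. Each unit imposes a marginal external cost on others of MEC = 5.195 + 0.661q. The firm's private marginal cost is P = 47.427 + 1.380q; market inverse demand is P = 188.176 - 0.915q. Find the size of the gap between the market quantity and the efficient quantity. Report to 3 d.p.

Market equilibrium (private): 47.427 + 1.380q = 188.176 - 0.915q → q_m = 61.3285.
Social marginal cost = private MC + MEC = 52.622 + 2.041q.
Set SMC = demand: 52.622 + 2.041q = 188.176 - 0.915q → q* = 45.8572.
Gap = |61.3285 − 45.8572| = 15.4713.

15.471 units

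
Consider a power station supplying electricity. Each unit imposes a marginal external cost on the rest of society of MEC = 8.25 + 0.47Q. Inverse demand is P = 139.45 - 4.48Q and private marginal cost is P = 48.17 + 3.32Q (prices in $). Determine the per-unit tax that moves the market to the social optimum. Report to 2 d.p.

Social marginal cost = private MC + MEC = 56.42 + 3.79Q.
Set SMC = demand: 56.42 + 3.79Q = 139.45 - 4.48Q → Q* = 10.0399.
The Pigouvian tax equals MEC at Q*: 8.25 + 0.47×10.0399 = 12.9688.

tax = $12.97 per unit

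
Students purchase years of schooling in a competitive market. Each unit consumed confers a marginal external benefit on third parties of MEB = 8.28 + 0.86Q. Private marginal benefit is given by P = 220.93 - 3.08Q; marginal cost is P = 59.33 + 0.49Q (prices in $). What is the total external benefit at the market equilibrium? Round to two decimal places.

$1255.88

Market equilibrium (private): 59.33 + 0.49Q = 220.93 - 3.08Q → Q_m = 45.2661.
Total external benefit = ∫₀^{Q_m} (8.28 + 0.86Q) dQ = 8.28×45.2661 + ½×0.86×45.2661² = 1255.8818.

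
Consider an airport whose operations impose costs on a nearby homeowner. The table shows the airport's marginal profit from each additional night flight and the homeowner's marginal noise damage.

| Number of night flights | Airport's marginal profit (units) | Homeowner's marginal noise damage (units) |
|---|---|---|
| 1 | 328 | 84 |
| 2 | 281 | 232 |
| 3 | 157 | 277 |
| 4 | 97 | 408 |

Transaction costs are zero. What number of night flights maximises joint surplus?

2

Bargaining reaches the level where marginal profit last exceeds marginal noise damage.
That holds through level 2 (281 ≥ 232) but not at 3 (157 < 277).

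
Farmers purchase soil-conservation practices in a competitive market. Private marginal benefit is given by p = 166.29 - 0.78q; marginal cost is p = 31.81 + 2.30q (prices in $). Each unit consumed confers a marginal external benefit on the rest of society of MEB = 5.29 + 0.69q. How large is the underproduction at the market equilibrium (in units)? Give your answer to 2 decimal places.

Market equilibrium (private): 31.81 + 2.30q = 166.29 - 0.78q → q_m = 43.6623.
Social marginal benefit = demand + MEB = 171.58 - 0.09q.
Set SMB = MC: 171.58 - 0.09q = 31.81 + 2.30q → q* = 58.4812.
Gap = |43.6623 − 58.4812| = 14.8189.

14.82 units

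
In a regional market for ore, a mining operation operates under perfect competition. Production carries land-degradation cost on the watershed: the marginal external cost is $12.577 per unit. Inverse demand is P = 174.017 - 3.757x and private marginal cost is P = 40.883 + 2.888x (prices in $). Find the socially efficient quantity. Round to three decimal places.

x* = 18.143

Social marginal cost = private MC + MEC = 53.460 + 2.888x.
Set SMC = demand: 53.460 + 2.888x = 174.017 - 3.757x → x* = 18.1425.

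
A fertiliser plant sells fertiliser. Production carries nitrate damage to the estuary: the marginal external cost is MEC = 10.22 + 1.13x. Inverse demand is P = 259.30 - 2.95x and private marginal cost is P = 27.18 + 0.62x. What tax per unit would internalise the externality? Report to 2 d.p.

tax = 63.57 per unit

Social marginal cost = private MC + MEC = 37.40 + 1.75x.
Set SMC = demand: 37.40 + 1.75x = 259.30 - 2.95x → x* = 47.2128.
The Pigouvian tax equals MEC at x*: 10.22 + 1.13×47.2128 = 63.5705.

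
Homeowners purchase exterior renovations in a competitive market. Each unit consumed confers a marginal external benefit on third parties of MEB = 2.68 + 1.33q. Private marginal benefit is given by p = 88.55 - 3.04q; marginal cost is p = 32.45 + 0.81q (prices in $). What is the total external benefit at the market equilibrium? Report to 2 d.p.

Market equilibrium (private): 32.45 + 0.81q = 88.55 - 3.04q → q_m = 14.5714.
Total external benefit = ∫₀^{q_m} (2.68 + 1.33q) dq = 2.68×14.5714 + ½×1.33×14.5714² = 180.2479.

$180.25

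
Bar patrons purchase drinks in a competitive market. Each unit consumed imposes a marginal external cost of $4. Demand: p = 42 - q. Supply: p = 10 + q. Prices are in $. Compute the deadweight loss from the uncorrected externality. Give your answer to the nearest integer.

DWL = $4

Market equilibrium (private): 10 + q = 42 - q → q_m = 16.0000.
Social marginal benefit = demand − MEC = 38 - q.
Set SMB = MC: 38 - q = 10 + q → q* = 14.0000.
The loss is the area between SMB and MC from q* to q_m; with linear curves that's a triangle of height MEC(q_m).
DWL = ½ × 2.0000 × 4.0000 = 4.0000.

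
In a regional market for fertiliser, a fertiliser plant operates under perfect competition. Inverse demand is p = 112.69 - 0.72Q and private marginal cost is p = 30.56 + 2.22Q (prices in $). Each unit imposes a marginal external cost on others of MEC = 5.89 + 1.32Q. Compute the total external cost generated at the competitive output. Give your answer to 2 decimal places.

Market equilibrium (private): 30.56 + 2.22Q = 112.69 - 0.72Q → Q_m = 27.9354.
Total external cost = ∫₀^{Q_m} (5.89 + 1.32Q) dQ = 5.89×27.9354 + ½×1.32×27.9354² = 679.5946.

$679.59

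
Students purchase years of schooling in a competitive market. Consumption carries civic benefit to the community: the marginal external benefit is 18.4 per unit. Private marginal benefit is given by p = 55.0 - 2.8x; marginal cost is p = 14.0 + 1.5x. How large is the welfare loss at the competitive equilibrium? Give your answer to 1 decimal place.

Market equilibrium (private): 14.0 + 1.5x = 55.0 - 2.8x → x_m = 9.5349.
Social marginal benefit = demand + MEB = 73.4 - 2.8x.
Set SMB = MC: 73.4 - 2.8x = 14.0 + 1.5x → x* = 13.8140.
Between x* and x_m the wedge SMB − MC runs linearly from 0 to MEB(x_m), so the loss is a triangle.
DWL = ½ × 4.2791 × 18.4000 = 39.3677.

DWL = 39.4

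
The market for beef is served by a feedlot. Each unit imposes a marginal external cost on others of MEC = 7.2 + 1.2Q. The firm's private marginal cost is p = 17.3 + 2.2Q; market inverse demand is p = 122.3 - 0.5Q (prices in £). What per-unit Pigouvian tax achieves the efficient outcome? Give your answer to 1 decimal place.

Social marginal cost = private MC + MEC = 24.5 + 3.4Q.
Set SMC = demand: 24.5 + 3.4Q = 122.3 - 0.5Q → Q* = 25.0769.
The Pigouvian tax equals MEC at Q*: 7.2 + 1.2×25.0769 = 37.2923.

tax = £37.3 per unit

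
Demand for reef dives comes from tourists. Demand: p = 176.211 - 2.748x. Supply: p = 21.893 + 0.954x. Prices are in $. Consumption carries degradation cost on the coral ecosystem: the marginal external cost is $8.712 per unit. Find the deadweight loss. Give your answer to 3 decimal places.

DWL = $10.251

Market equilibrium (private): 21.893 + 0.954x = 176.211 - 2.748x → x_m = 41.6850.
Social marginal benefit = demand − MEC = 167.499 - 2.748x.
Set SMB = MC: 167.499 - 2.748x = 21.893 + 0.954x → x* = 39.3317.
The loss is the area between SMB and MC from x* to x_m; with linear curves that's a triangle of height MEC(x_m).
DWL = ½ × 2.3533 × 8.7120 = 10.2510.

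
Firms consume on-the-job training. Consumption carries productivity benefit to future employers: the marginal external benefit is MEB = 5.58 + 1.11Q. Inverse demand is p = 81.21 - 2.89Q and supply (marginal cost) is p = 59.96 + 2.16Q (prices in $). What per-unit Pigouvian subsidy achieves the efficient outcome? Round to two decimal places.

subsidy = $13.14 per unit

Social marginal benefit = demand + MEB = 86.79 - 1.78Q.
Set SMB = MC: 86.79 - 1.78Q = 59.96 + 2.16Q → Q* = 6.8096.
The Pigouvian subsidy equals MEB at Q*: 5.58 + 1.11×6.8096 = 13.1387.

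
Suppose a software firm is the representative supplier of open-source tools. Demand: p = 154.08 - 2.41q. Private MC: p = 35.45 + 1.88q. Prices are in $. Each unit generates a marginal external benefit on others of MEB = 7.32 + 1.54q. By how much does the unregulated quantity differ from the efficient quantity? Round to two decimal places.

Market equilibrium (private): 35.45 + 1.88q = 154.08 - 2.41q → q_m = 27.6527.
Social marginal cost = private MC − MEB = 28.13 + 0.34q.
Set SMC = demand: 28.13 + 0.34q = 154.08 - 2.41q → q* = 45.8000.
Gap = |27.6527 − 45.8000| = 18.1473.

18.15 units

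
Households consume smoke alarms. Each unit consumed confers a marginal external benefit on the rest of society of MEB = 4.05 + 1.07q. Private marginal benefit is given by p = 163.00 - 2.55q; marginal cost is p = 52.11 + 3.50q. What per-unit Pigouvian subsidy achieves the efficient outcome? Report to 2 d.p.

subsidy = 28.75 per unit

Social marginal benefit = demand + MEB = 167.05 - 1.48q.
Set SMB = MC: 167.05 - 1.48q = 52.11 + 3.50q → q* = 23.0803.
The Pigouvian subsidy equals MEB at q*: 4.05 + 1.07×23.0803 = 28.7459.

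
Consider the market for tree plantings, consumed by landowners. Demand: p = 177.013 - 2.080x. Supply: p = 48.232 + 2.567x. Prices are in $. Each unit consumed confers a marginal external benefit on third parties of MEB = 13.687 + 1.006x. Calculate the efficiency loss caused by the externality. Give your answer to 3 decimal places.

Market equilibrium (private): 48.232 + 2.567x = 177.013 - 2.080x → x_m = 27.7127.
Social marginal benefit = demand + MEB = 190.700 - 1.074x.
Set SMB = MC: 190.700 - 1.074x = 48.232 + 2.567x → x* = 39.1288.
Height of the DWL triangle at x_m is SMB(x_m) − MC(x_m) = MEB(x_m) = 41.5660.
DWL = ½ × 11.4161 × 41.5660 = 237.2608.

DWL = $237.261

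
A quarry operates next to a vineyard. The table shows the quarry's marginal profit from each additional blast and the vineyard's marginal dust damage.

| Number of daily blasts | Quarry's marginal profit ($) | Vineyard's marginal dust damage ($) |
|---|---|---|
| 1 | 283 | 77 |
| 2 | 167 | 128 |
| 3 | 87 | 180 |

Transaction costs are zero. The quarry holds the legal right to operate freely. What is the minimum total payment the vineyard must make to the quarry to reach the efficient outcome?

Left alone the quarry would choose level 3 (marginal profit stays positive).
Efficient level: k* = 2 (marginal profit ≥ marginal dust damage through 2).
The vineyard must at least cover the quarry's forgone profit from cutting 3→2: 87 = 87.

$87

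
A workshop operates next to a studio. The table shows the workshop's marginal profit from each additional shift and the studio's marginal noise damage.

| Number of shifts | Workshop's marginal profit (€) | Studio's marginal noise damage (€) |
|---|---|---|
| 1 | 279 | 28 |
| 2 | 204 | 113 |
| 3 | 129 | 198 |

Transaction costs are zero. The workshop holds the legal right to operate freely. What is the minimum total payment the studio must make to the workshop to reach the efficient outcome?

€129

Left alone the workshop would choose level 3 (marginal profit stays positive).
Efficient level: k* = 2 (marginal profit ≥ marginal noise damage through 2).
The studio must at least cover the workshop's forgone profit from cutting 3→2: 129 = 129.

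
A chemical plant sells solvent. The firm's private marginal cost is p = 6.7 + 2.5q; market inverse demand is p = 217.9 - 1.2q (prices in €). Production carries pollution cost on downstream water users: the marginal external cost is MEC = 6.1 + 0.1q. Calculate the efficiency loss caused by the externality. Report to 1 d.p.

Market equilibrium (private): 6.7 + 2.5q = 217.9 - 1.2q → q_m = 57.0811.
Social marginal cost = private MC + MEC = 12.8 + 2.6q.
Set SMC = demand: 12.8 + 2.6q = 217.9 - 1.2q → q* = 53.9737.
The loss is the area between SMC and demand from q* to q_m; with linear curves that's a triangle of height MEC(q_m).
DWL = ½ × 3.1074 × 11.8081 = 18.3462.

DWL = €18.3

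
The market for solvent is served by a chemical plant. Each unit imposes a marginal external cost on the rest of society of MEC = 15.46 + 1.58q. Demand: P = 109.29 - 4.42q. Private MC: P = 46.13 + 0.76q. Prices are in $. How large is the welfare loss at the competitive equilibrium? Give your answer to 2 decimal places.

DWL = $89.19

Market equilibrium (private): 46.13 + 0.76q = 109.29 - 4.42q → q_m = 12.1931.
Social marginal cost = private MC + MEC = 61.59 + 2.34q.
Set SMC = demand: 61.59 + 2.34q = 109.29 - 4.42q → q* = 7.0562.
Height of the DWL triangle at q_m is SMC(q_m) − demand(q_m) = MEC(q_m) = 34.7250.
DWL = ½ × 5.1369 × 34.7250 = 89.1894.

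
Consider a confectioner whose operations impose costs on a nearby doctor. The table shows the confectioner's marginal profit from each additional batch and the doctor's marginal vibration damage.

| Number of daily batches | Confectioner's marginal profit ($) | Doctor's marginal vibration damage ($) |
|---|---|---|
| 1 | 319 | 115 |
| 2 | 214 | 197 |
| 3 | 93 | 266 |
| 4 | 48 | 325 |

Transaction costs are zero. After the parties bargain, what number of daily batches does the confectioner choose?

2

Bargaining reaches the level where marginal profit last exceeds marginal vibration damage.
That holds through level 2 (214 ≥ 197) but not at 3 (93 < 266).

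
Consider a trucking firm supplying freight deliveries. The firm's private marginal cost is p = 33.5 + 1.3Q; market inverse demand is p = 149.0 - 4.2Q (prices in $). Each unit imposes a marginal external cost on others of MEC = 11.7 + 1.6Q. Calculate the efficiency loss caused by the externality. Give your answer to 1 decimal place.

Market equilibrium (private): 33.5 + 1.3Q = 149.0 - 4.2Q → Q_m = 21.0000.
Social marginal cost = private MC + MEC = 45.2 + 2.9Q.
Set SMC = demand: 45.2 + 2.9Q = 149.0 - 4.2Q → Q* = 14.6197.
The welfare-loss triangle has base |Q_m − Q*| and height MEC(Q_m) (the vertical gap between SMC and demand is zero at Q* and MEC at Q_m).
DWL = ½ × 6.3803 × 45.3000 = 144.5138.

DWL = $144.5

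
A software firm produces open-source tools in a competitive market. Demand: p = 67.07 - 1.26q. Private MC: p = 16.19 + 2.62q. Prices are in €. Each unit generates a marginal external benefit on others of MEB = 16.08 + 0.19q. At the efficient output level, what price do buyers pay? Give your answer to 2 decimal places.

Social marginal cost = private MC − MEB = 0.11 + 2.43q.
Set SMC = demand: 0.11 + 2.43q = 67.07 - 1.26q → q* = 18.1463.
Consumer price on the demand curve at q*: 67.07 − 1.26×18.1463 = 44.2057.

P = €44.21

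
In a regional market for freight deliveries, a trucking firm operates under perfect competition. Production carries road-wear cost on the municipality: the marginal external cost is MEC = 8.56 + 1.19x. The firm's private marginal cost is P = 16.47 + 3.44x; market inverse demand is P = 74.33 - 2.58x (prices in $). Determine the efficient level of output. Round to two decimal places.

Social marginal cost = private MC + MEC = 25.03 + 4.63x.
Set SMC = demand: 25.03 + 4.63x = 74.33 - 2.58x → x* = 6.8377.

x* = 6.84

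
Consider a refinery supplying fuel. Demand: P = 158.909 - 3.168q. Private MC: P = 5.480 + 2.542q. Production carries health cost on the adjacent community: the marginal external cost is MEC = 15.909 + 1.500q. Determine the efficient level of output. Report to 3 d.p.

q* = 19.074

Social marginal cost = private MC + MEC = 21.389 + 4.042q.
Set SMC = demand: 21.389 + 4.042q = 158.909 - 3.168q → q* = 19.0735.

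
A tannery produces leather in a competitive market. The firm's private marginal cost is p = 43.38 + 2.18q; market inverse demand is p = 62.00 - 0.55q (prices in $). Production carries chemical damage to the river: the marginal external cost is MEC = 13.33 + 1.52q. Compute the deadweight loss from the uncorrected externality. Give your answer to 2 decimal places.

Market equilibrium (private): 43.38 + 2.18q = 62.00 - 0.55q → q_m = 6.8205.
Social marginal cost = private MC + MEC = 56.71 + 3.70q.
Set SMC = demand: 56.71 + 3.70q = 62.00 - 0.55q → q* = 1.2447.
Height of the DWL triangle at q_m is SMC(q_m) − demand(q_m) = MEC(q_m) = 23.6972.
DWL = ½ × 5.5758 × 23.6972 = 66.0654.

DWL = $66.07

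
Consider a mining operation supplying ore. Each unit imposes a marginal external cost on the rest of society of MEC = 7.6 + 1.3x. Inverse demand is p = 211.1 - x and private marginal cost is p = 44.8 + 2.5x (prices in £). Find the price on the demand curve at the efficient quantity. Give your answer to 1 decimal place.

Social marginal cost = private MC + MEC = 52.4 + 3.8x.
Set SMC = demand: 52.4 + 3.8x = 211.1 - x → x* = 33.0625.
Consumer price on the demand curve at x*: 211.1 − 1.0×33.0625 = 178.0375.

P = £178.0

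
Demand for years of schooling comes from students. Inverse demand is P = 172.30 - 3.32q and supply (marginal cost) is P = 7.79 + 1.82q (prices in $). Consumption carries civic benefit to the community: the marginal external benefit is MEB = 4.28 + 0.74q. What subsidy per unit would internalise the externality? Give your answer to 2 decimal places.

Social marginal benefit = demand + MEB = 176.58 - 2.58q.
Set SMB = MC: 176.58 - 2.58q = 7.79 + 1.82q → q* = 38.3614.
The Pigouvian subsidy equals MEB at q*: 4.28 + 0.74×38.3614 = 32.6674.

subsidy = $32.67 per unit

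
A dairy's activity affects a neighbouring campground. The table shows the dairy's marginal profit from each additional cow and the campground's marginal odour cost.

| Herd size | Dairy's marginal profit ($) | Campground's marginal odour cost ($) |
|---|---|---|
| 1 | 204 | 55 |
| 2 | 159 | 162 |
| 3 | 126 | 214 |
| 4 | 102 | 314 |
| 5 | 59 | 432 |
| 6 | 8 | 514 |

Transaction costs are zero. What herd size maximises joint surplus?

Bargaining reaches the level where marginal profit last exceeds marginal odour cost.
That holds through level 1 (204 ≥ 55) but not at 2 (159 < 162).

1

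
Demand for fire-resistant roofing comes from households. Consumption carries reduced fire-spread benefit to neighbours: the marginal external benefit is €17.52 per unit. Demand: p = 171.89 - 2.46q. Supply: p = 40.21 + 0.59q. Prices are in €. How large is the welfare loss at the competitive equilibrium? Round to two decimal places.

Market equilibrium (private): 40.21 + 0.59q = 171.89 - 2.46q → q_m = 43.1738.
Social marginal benefit = demand + MEB = 189.41 - 2.46q.
Set SMB = MC: 189.41 - 2.46q = 40.21 + 0.59q → q* = 48.9180.
Height of the DWL triangle at q_m is SMB(q_m) − MC(q_m) = MEB(q_m) = 17.5200.
DWL = ½ × 5.7442 × 17.5200 = 50.3192.

DWL = €50.32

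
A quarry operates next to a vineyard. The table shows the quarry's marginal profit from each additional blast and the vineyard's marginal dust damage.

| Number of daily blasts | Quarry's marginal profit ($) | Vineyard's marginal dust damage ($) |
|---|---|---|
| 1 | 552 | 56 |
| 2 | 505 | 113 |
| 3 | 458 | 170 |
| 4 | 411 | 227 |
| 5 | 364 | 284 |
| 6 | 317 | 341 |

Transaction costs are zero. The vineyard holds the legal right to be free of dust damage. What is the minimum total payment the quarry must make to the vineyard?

$850

Efficient level: marginal profit ≥ marginal dust damage through level 5, so k* = 5.
With the vineyard holding the right, the quarry must at least compensate total damage at k*: 56 + 113 + 170 + 227 + 284 = 850.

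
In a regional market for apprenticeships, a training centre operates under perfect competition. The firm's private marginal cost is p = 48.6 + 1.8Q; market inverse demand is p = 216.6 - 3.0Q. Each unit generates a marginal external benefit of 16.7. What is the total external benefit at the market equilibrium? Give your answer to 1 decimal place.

Market equilibrium (private): 48.6 + 1.8Q = 216.6 - 3.0Q → Q_m = 35.0000.
Total external benefit = MEB × Q_m = 16.7 × 35.0000 = 584.5000.

584.5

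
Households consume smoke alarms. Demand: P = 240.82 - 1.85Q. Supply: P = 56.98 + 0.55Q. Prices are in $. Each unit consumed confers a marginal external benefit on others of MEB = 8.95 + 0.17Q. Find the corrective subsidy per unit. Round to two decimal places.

subsidy = $23.65 per unit

Social marginal benefit = demand + MEB = 249.77 - 1.68Q.
Set SMB = MC: 249.77 - 1.68Q = 56.98 + 0.55Q → Q* = 86.4529.
The Pigouvian subsidy equals MEB at Q*: 8.95 + 0.17×86.4529 = 23.6470.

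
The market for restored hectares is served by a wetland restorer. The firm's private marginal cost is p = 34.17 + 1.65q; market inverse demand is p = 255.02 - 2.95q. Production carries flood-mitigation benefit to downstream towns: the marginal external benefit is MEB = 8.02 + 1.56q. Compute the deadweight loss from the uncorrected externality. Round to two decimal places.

DWL = 1130.79

Market equilibrium (private): 34.17 + 1.65q = 255.02 - 2.95q → q_m = 48.0109.
Social marginal cost = private MC − MEB = 26.15 + 0.09q.
Set SMC = demand: 26.15 + 0.09q = 255.02 - 2.95q → q* = 75.2862.
The welfare-loss triangle has base |q_m − q*| and height MEB(q_m) (the vertical gap between SMC and demand is zero at q* and MEB at q_m).
DWL = ½ × 27.2753 × 82.9170 = 1130.7930.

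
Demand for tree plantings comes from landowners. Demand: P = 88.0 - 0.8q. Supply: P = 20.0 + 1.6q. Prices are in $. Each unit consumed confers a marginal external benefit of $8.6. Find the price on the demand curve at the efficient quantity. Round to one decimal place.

P = $62.5

Social marginal benefit = demand + MEB = 96.6 - 0.8q.
Set SMB = MC: 96.6 - 0.8q = 20.0 + 1.6q → q* = 31.9167.
Consumer price on the demand curve at q*: 88.0 − 0.8×31.9167 = 62.4666.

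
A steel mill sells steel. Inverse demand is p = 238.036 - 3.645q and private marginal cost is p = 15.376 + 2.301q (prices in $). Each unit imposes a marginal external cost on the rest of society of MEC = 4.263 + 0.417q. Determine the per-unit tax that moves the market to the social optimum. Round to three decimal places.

Social marginal cost = private MC + MEC = 19.639 + 2.718q.
Set SMC = demand: 19.639 + 2.718q = 238.036 - 3.645q → q* = 34.3230.
The Pigouvian tax equals MEC at q*: 4.263 + 0.417×34.3230 = 18.5757.

tax = $18.576 per unit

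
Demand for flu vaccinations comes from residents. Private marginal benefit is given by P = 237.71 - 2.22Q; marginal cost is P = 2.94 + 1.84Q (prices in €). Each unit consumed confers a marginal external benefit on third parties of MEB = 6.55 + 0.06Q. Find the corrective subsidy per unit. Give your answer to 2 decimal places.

Social marginal benefit = demand + MEB = 244.26 - 2.16Q.
Set SMB = MC: 244.26 - 2.16Q = 2.94 + 1.84Q → Q* = 60.3300.
The Pigouvian subsidy equals MEB at Q*: 6.55 + 0.06×60.3300 = 10.1698.

subsidy = €10.17 per unit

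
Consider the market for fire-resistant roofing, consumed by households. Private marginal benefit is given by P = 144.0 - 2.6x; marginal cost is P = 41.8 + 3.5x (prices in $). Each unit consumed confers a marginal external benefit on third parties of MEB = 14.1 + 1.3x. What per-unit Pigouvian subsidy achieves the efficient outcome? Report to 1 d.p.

subsidy = $45.6 per unit

Social marginal benefit = demand + MEB = 158.1 - 1.3x.
Set SMB = MC: 158.1 - 1.3x = 41.8 + 3.5x → x* = 24.2292.
The Pigouvian subsidy equals MEB at x*: 14.1 + 1.3×24.2292 = 45.5980.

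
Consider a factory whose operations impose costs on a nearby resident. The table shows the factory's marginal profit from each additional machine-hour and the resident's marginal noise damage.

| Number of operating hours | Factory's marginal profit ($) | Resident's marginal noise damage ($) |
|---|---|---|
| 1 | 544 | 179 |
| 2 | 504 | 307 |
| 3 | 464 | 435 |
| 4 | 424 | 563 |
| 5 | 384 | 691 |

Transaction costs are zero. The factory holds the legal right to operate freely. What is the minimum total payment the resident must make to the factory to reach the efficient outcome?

$808

Left alone the factory would choose level 5 (marginal profit stays positive).
Efficient level: k* = 3 (marginal profit ≥ marginal noise damage through 3).
The resident must at least cover the factory's forgone profit from cutting 5→3: 424 + 384 = 808.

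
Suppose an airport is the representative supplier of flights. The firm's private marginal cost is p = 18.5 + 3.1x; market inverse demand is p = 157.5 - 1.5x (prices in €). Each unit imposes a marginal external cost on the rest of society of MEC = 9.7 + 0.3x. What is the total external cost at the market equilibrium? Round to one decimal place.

€430.1

Market equilibrium (private): 18.5 + 3.1x = 157.5 - 1.5x → x_m = 30.2174.
Total external cost = ∫₀^{x_m} (9.7 + 0.3x) dx = 9.7×30.2174 + ½×0.3×30.2174² = 430.0725.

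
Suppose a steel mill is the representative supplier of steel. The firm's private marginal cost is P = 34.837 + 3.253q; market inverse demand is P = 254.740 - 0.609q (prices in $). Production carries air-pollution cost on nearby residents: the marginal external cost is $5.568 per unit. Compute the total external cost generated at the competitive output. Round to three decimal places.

$317.043

Market equilibrium (private): 34.837 + 3.253q = 254.740 - 0.609q → q_m = 56.9402.
Total external cost = MEC × q_m = 5.568 × 56.9402 = 317.0430.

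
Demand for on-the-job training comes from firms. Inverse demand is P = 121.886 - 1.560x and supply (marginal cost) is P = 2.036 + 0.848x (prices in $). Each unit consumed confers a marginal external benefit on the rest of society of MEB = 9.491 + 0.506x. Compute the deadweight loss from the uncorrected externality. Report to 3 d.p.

Market equilibrium (private): 2.036 + 0.848x = 121.886 - 1.560x → x_m = 49.7716.
Social marginal benefit = demand + MEB = 131.377 - 1.054x.
Set SMB = MC: 131.377 - 1.054x = 2.036 + 0.848x → x* = 68.0026.
Height of the DWL triangle at x_m is SMB(x_m) − MC(x_m) = MEB(x_m) = 34.6754.
DWL = ½ × 18.2310 × 34.6754 = 316.0836.

DWL = $316.084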